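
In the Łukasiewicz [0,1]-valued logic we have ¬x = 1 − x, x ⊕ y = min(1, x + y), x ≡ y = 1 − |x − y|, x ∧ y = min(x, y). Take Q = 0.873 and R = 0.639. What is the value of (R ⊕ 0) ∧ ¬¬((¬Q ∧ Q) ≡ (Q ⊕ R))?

0.127

R ⊕ 0 = min(1, 0.639 + 0.000) = min(1, 0.639) = 0.639
¬Q = 1 − 0.873 = 0.127
¬Q ∧ Q = min(0.127, 0.873) = 0.127
Q ⊕ R = min(1, 0.873 + 0.639) = min(1, 1.512) = 1.000
(¬Q ∧ Q) ≡ (Q ⊕ R) = 1 − |0.127 − 1.000| = 1 − 0.873 = 0.127
¬((¬Q ∧ Q) ≡ (Q ⊕ R)) = 1 − 0.127 = 0.873
¬¬((¬Q ∧ Q) ≡ (Q ⊕ R)) = 1 − 0.873 = 0.127
(R ⊕ 0) ∧ ¬¬((¬Q ∧ Q) ≡ (Q ⊕ R)) = min(0.639, 0.127) = 0.127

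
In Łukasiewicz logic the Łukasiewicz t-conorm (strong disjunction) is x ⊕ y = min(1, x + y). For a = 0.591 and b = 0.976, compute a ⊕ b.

1.000

a ⊕ b = min(1, 0.591 + 0.976) = min(1, 1.567) = 1.000
For comparison, the Gödel t-conorm max(x, y) would give 0.976.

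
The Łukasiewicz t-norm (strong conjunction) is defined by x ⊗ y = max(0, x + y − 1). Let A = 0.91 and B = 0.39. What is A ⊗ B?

A ⊗ B = max(0, 0.91 + 0.39 − 1) = max(0, 0.30) = 0.30
For comparison, the Gödel (minimum) t-norm min(x, y) would give 0.39.

0.30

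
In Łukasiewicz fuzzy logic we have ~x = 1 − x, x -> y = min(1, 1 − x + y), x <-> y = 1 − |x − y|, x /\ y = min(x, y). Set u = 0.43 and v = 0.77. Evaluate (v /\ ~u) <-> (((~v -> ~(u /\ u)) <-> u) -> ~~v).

~u = 1 − 0.43 = 0.57
v /\ ~u = min(0.77, 0.57) = 0.57
~v = 1 − 0.77 = 0.23
u /\ u = min(0.43, 0.43) = 0.43
~(u /\ u) = 1 − 0.43 = 0.57
~v -> ~(u /\ u) = min(1, 1 − 0.23 + 0.57) = min(1, 1.34) = 1.00
(~v -> ~(u /\ u)) <-> u = 1 − |1.00 − 0.43| = 1 − 0.57 = 0.43
~~v = 1 − 0.23 = 0.77
((~v -> ~(u /\ u)) <-> u) -> ~~v = min(1, 1 − 0.43 + 0.77) = min(1, 1.34) = 1.00
(v /\ ~u) <-> (((~v -> ~(u /\ u)) <-> u) -> ~~v) = 1 − |0.57 − 1.00| = 1 − 0.43 = 0.57

0.57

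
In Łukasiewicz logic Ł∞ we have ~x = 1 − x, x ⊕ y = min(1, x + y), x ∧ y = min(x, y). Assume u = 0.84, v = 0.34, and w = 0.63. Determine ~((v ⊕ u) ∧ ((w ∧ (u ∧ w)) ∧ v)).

0.66

v ⊕ u = min(1, 0.34 + 0.84) = min(1, 1.18) = 1.00
u ∧ w = min(0.84, 0.63) = 0.63
w ∧ (u ∧ w) = min(0.63, 0.63) = 0.63
(w ∧ (u ∧ w)) ∧ v = min(0.63, 0.34) = 0.34
(v ⊕ u) ∧ ((w ∧ (u ∧ w)) ∧ v) = min(1.00, 0.34) = 0.34
~((v ⊕ u) ∧ ((w ∧ (u ∧ w)) ∧ v)) = 1 − 0.34 = 0.66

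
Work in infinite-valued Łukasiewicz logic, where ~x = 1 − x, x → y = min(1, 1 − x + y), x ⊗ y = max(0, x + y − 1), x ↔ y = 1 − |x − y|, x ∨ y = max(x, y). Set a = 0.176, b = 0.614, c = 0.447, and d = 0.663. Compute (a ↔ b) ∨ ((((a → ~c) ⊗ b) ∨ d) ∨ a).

0.663

a ↔ b = 1 − |0.176 − 0.614| = 1 − 0.438 = 0.562
~c = 1 − 0.447 = 0.553
a → ~c = min(1, 1 − 0.176 + 0.553) = min(1, 1.377) = 1.000
(a → ~c) ⊗ b = max(0, 1.000 + 0.614 − 1) = max(0, 0.614) = 0.614
((a → ~c) ⊗ b) ∨ d = max(0.614, 0.663) = 0.663
(((a → ~c) ⊗ b) ∨ d) ∨ a = max(0.663, 0.176) = 0.663
(a ↔ b) ∨ ((((a → ~c) ⊗ b) ∨ d) ∨ a) = max(0.562, 0.663) = 0.663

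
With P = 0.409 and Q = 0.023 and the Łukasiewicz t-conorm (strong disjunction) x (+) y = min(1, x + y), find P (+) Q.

0.432

P (+) Q = min(1, 0.409 + 0.023) = min(1, 0.432) = 0.432
For comparison, the Gödel t-conorm max(x, y) would give 0.409.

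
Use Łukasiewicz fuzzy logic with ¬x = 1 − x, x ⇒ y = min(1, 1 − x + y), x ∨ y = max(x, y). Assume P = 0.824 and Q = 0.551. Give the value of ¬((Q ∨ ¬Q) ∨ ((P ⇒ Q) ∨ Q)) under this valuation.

0.273

¬Q = 1 − 0.551 = 0.449
Q ∨ ¬Q = max(0.551, 0.449) = 0.551
P ⇒ Q = min(1, 1 − 0.824 + 0.551) = min(1, 0.727) = 0.727
(P ⇒ Q) ∨ Q = max(0.727, 0.551) = 0.727
(Q ∨ ¬Q) ∨ ((P ⇒ Q) ∨ Q) = max(0.551, 0.727) = 0.727
¬((Q ∨ ¬Q) ∨ ((P ⇒ Q) ∨ Q)) = 1 − 0.727 = 0.273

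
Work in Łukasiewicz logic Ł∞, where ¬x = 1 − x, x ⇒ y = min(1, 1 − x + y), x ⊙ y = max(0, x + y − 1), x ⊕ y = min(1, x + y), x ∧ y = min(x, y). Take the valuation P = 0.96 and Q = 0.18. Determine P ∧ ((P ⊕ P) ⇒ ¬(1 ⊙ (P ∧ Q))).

0.82

P ⊕ P = min(1, 0.96 + 0.96) = min(1, 1.92) = 1.00
P ∧ Q = min(0.96, 0.18) = 0.18
1 ⊙ (P ∧ Q) = max(0, 1.00 + 0.18 − 1) = max(0, 0.18) = 0.18
¬(1 ⊙ (P ∧ Q)) = 1 − 0.18 = 0.82
(P ⊕ P) ⇒ ¬(1 ⊙ (P ∧ Q)) = min(1, 1 − 1.00 + 0.82) = min(1, 0.82) = 0.82
P ∧ ((P ⊕ P) ⇒ ¬(1 ⊙ (P ∧ Q))) = min(0.96, 0.82) = 0.82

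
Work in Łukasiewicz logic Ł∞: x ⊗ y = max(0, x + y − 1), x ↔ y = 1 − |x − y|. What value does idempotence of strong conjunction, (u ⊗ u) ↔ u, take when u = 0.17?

u ⊗ u = max(0, 0.17 + 0.17 − 1) = max(0, -0.66) = 0.00
(u ⊗ u) ↔ u = 1 − |0.00 − 0.17| = 1 − 0.17 = 0.83
(The value 0.83 < 1 shows this instance is not satisfied; fails in Ł∞ since a ⊗ a = max(0, 2a−1) ≠ a in general.)

0.83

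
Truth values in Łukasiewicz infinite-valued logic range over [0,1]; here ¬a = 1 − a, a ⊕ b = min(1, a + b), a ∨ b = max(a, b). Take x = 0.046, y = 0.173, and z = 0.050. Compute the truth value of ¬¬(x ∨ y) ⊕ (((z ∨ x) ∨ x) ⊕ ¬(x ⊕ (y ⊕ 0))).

x ∨ y = max(0.046, 0.173) = 0.173
¬(x ∨ y) = 1 − 0.173 = 0.827
¬¬(x ∨ y) = 1 − 0.827 = 0.173
z ∨ x = max(0.050, 0.046) = 0.050
(z ∨ x) ∨ x = max(0.050, 0.046) = 0.050
y ⊕ 0 = min(1, 0.173 + 0.000) = min(1, 0.173) = 0.173
x ⊕ (y ⊕ 0) = min(1, 0.046 + 0.173) = min(1, 0.219) = 0.219
¬(x ⊕ (y ⊕ 0)) = 1 − 0.219 = 0.781
((z ∨ x) ∨ x) ⊕ ¬(x ⊕ (y ⊕ 0)) = min(1, 0.050 + 0.781) = min(1, 0.831) = 0.831
¬¬(x ∨ y) ⊕ (((z ∨ x) ∨ x) ⊕ ¬(x ⊕ (y ⊕ 0))) = min(1, 0.173 + 0.831) = min(1, 1.004) = 1.000

1.000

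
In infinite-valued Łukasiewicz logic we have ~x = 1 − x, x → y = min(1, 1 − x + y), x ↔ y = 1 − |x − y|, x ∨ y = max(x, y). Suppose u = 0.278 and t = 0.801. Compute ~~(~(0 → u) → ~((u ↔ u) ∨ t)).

1.000

0 → u = min(1, 1 − 0.000 + 0.278) = min(1, 1.278) = 1.000
~(0 → u) = 1 − 1.000 = 0.000
u ↔ u = 1 − |0.278 − 0.278| = 1 − 0.000 = 1.000
(u ↔ u) ∨ t = max(1.000, 0.801) = 1.000
~((u ↔ u) ∨ t) = 1 − 1.000 = 0.000
~(0 → u) → ~((u ↔ u) ∨ t) = min(1, 1 − 0.000 + 0.000) = min(1, 1.000) = 1.000
~(~(0 → u) → ~((u ↔ u) ∨ t)) = 1 − 1.000 = 0.000
~~(~(0 → u) → ~((u ↔ u) ∨ t)) = 1 − 0.000 = 1.000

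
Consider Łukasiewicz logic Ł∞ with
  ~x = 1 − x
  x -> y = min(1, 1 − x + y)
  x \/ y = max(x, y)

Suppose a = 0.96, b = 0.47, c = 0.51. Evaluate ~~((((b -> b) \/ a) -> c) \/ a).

0.96

b -> b = min(1, 1 − 0.47 + 0.47) = min(1, 1.00) = 1.00
(b -> b) \/ a = max(1.00, 0.96) = 1.00
((b -> b) \/ a) -> c = min(1, 1 − 1.00 + 0.51) = min(1, 0.51) = 0.51
(((b -> b) \/ a) -> c) \/ a = max(0.51, 0.96) = 0.96
~((((b -> b) \/ a) -> c) \/ a) = 1 − 0.96 = 0.04
~~((((b -> b) \/ a) -> c) \/ a) = 1 − 0.04 = 0.96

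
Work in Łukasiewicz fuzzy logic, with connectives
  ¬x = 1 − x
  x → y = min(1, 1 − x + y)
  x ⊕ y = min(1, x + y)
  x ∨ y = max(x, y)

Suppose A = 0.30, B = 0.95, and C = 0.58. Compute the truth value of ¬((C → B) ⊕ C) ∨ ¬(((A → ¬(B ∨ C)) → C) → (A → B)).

C → B = min(1, 1 − 0.58 + 0.95) = min(1, 1.37) = 1.00
(C → B) ⊕ C = min(1, 1.00 + 0.58) = min(1, 1.58) = 1.00
¬((C → B) ⊕ C) = 1 − 1.00 = 0.00
B ∨ C = max(0.95, 0.58) = 0.95
¬(B ∨ C) = 1 − 0.95 = 0.05
A → ¬(B ∨ C) = min(1, 1 − 0.30 + 0.05) = min(1, 0.75) = 0.75
(A → ¬(B ∨ C)) → C = min(1, 1 − 0.75 + 0.58) = min(1, 0.83) = 0.83
A → B = min(1, 1 − 0.30 + 0.95) = min(1, 1.65) = 1.00
((A → ¬(B ∨ C)) → C) → (A → B) = min(1, 1 − 0.83 + 1.00) = min(1, 1.17) = 1.00
¬(((A → ¬(B ∨ C)) → C) → (A → B)) = 1 − 1.00 = 0.00
¬((C → B) ⊕ C) ∨ ¬(((A → ¬(B ∨ C)) → C) → (A → B)) = max(0.00, 0.00) = 0.00

0.00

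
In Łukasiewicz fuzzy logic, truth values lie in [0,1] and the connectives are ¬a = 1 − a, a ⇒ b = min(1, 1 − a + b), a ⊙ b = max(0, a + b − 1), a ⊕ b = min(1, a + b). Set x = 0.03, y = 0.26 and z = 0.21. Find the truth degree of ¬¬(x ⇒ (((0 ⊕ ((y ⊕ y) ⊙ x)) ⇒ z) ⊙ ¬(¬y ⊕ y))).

0.97

y ⊕ y = min(1, 0.26 + 0.26) = min(1, 0.52) = 0.52
(y ⊕ y) ⊙ x = max(0, 0.52 + 0.03 − 1) = max(0, -0.45) = 0.00
0 ⊕ ((y ⊕ y) ⊙ x) = min(1, 0.00 + 0.00) = min(1, 0.00) = 0.00
(0 ⊕ ((y ⊕ y) ⊙ x)) ⇒ z = min(1, 1 − 0.00 + 0.21) = min(1, 1.21) = 1.00
¬y = 1 − 0.26 = 0.74
¬y ⊕ y = min(1, 0.74 + 0.26) = min(1, 1.00) = 1.00
¬(¬y ⊕ y) = 1 − 1.00 = 0.00
((0 ⊕ ((y ⊕ y) ⊙ x)) ⇒ z) ⊙ ¬(¬y ⊕ y) = max(0, 1.00 + 0.00 − 1) = max(0, 0.00) = 0.00
x ⇒ (((0 ⊕ ((y ⊕ y) ⊙ x)) ⇒ z) ⊙ ¬(¬y ⊕ y)) = min(1, 1 − 0.03 + 0.00) = min(1, 0.97) = 0.97
¬(x ⇒ (((0 ⊕ ((y ⊕ y) ⊙ x)) ⇒ z) ⊙ ¬(¬y ⊕ y))) = 1 − 0.97 = 0.03
¬¬(x ⇒ (((0 ⊕ ((y ⊕ y) ⊙ x)) ⇒ z) ⊙ ¬(¬y ⊕ y))) = 1 − 0.03 = 0.97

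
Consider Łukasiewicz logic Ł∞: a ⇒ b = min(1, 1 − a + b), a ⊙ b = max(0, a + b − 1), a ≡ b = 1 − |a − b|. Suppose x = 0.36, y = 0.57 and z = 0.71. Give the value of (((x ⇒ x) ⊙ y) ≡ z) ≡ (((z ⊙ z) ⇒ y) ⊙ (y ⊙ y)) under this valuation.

0.28

x ⇒ x = min(1, 1 − 0.36 + 0.36) = min(1, 1.00) = 1.00
(x ⇒ x) ⊙ y = max(0, 1.00 + 0.57 − 1) = max(0, 0.57) = 0.57
((x ⇒ x) ⊙ y) ≡ z = 1 − |0.57 − 0.71| = 1 − 0.14 = 0.86
z ⊙ z = max(0, 0.71 + 0.71 − 1) = max(0, 0.42) = 0.42
(z ⊙ z) ⇒ y = min(1, 1 − 0.42 + 0.57) = min(1, 1.15) = 1.00
y ⊙ y = max(0, 0.57 + 0.57 − 1) = max(0, 0.14) = 0.14
((z ⊙ z) ⇒ y) ⊙ (y ⊙ y) = max(0, 1.00 + 0.14 − 1) = max(0, 0.14) = 0.14
(((x ⇒ x) ⊙ y) ≡ z) ≡ (((z ⊙ z) ⇒ y) ⊙ (y ⊙ y)) = 1 − |0.86 − 0.14| = 1 − 0.72 = 0.28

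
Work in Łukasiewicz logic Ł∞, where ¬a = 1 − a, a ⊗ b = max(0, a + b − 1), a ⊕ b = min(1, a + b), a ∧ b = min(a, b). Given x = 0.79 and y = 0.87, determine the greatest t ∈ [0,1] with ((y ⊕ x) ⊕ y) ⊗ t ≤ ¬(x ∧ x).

y ⊕ x = min(1, 0.87 + 0.79) = min(1, 1.66) = 1.00
(y ⊕ x) ⊕ y = min(1, 1.00 + 0.87) = min(1, 1.87) = 1.00
So the left factor is (y ⊕ x) ⊕ y = 1.00.
x ∧ x = min(0.79, 0.79) = 0.79
¬(x ∧ x) = 1 − 0.79 = 0.21
So the right-hand bound is ¬(x ∧ x) = 0.21.
The residuum of the Łukasiewicz t-norm gives the supremum: min(1, 1 − 1.00 + 0.21).
1 − 1.00 + 0.21 = 0.21, so t = min(1, 0.21) = 0.21.
Check: 1.00 ⊗ 0.21 = max(0, 0.21) = 0.21 ≤ 0.21.

0.21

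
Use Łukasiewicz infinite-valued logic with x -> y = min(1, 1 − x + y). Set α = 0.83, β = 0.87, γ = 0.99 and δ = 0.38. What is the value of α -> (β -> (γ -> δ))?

γ -> δ = min(1, 1 − 0.99 + 0.38) = min(1, 0.39) = 0.39
β -> (γ -> δ) = min(1, 1 − 0.87 + 0.39) = min(1, 0.52) = 0.52
α -> (β -> (γ -> δ)) = min(1, 1 − 0.83 + 0.52) = min(1, 0.69) = 0.69

0.69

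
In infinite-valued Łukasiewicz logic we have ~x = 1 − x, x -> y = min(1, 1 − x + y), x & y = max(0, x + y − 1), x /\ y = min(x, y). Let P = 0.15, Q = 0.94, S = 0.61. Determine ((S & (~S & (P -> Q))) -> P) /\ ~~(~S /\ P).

~S = 1 − 0.61 = 0.39
P -> Q = min(1, 1 − 0.15 + 0.94) = min(1, 1.79) = 1.00
~S & (P -> Q) = max(0, 0.39 + 1.00 − 1) = max(0, 0.39) = 0.39
S & (~S & (P -> Q)) = max(0, 0.61 + 0.39 − 1) = max(0, 0.00) = 0.00
(S & (~S & (P -> Q))) -> P = min(1, 1 − 0.00 + 0.15) = min(1, 1.15) = 1.00
~S /\ P = min(0.39, 0.15) = 0.15
~(~S /\ P) = 1 − 0.15 = 0.85
~~(~S /\ P) = 1 − 0.85 = 0.15
((S & (~S & (P -> Q))) -> P) /\ ~~(~S /\ P) = min(1.00, 0.15) = 0.15

0.15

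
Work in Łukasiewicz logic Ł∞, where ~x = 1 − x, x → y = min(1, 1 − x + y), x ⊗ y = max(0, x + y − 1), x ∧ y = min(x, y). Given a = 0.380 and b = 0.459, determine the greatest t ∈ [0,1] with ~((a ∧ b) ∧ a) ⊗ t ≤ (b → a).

a ∧ b = min(0.380, 0.459) = 0.380
(a ∧ b) ∧ a = min(0.380, 0.380) = 0.380
~((a ∧ b) ∧ a) = 1 − 0.380 = 0.620
So the left factor is ~((a ∧ b) ∧ a) = 0.620.
b → a = min(1, 1 − 0.459 + 0.380) = min(1, 0.921) = 0.921
So the right-hand bound is b → a = 0.921.
The residuum of the Łukasiewicz t-norm gives the supremum: min(1, 1 − 0.620 + 0.921).
1 − 0.620 + 0.921 = 1.301, so t = min(1, 1.301) = 1.000.
Check: 0.620 ⊗ 1.000 = max(0, 0.620) = 0.620 ≤ 0.921.

1.000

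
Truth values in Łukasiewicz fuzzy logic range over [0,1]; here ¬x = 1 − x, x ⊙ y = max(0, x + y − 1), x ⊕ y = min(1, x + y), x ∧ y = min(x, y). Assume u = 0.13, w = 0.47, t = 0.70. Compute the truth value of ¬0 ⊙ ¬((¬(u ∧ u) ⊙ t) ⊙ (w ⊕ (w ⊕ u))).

¬0 = 1 − 0.00 = 1.00
u ∧ u = min(0.13, 0.13) = 0.13
¬(u ∧ u) = 1 − 0.13 = 0.87
¬(u ∧ u) ⊙ t = max(0, 0.87 + 0.70 − 1) = max(0, 0.57) = 0.57
w ⊕ u = min(1, 0.47 + 0.13) = min(1, 0.60) = 0.60
w ⊕ (w ⊕ u) = min(1, 0.47 + 0.60) = min(1, 1.07) = 1.00
(¬(u ∧ u) ⊙ t) ⊙ (w ⊕ (w ⊕ u)) = max(0, 0.57 + 1.00 − 1) = max(0, 0.57) = 0.57
¬((¬(u ∧ u) ⊙ t) ⊙ (w ⊕ (w ⊕ u))) = 1 − 0.57 = 0.43
¬0 ⊙ ¬((¬(u ∧ u) ⊙ t) ⊙ (w ⊕ (w ⊕ u))) = max(0, 1.00 + 0.43 − 1) = max(0, 0.43) = 0.43

0.43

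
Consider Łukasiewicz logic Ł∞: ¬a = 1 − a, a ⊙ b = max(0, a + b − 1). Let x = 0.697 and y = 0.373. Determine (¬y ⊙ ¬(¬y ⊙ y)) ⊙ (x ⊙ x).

¬y = 1 − 0.373 = 0.627
¬y ⊙ y = max(0, 0.627 + 0.373 − 1) = max(0, 0.000) = 0.000
¬(¬y ⊙ y) = 1 − 0.000 = 1.000
¬y ⊙ ¬(¬y ⊙ y) = max(0, 0.627 + 1.000 − 1) = max(0, 0.627) = 0.627
x ⊙ x = max(0, 0.697 + 0.697 − 1) = max(0, 0.394) = 0.394
(¬y ⊙ ¬(¬y ⊙ y)) ⊙ (x ⊙ x) = max(0, 0.627 + 0.394 − 1) = max(0, 0.021) = 0.021

0.021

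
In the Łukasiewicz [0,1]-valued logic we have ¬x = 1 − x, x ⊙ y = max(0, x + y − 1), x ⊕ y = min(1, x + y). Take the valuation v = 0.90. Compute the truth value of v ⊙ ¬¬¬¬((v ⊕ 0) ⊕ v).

0.90

v ⊕ 0 = min(1, 0.90 + 0.00) = min(1, 0.90) = 0.90
(v ⊕ 0) ⊕ v = min(1, 0.90 + 0.90) = min(1, 1.80) = 1.00
¬((v ⊕ 0) ⊕ v) = 1 − 1.00 = 0.00
¬¬((v ⊕ 0) ⊕ v) = 1 − 0.00 = 1.00
¬¬¬((v ⊕ 0) ⊕ v) = 1 − 1.00 = 0.00
¬¬¬¬((v ⊕ 0) ⊕ v) = 1 − 0.00 = 1.00
v ⊙ ¬¬¬¬((v ⊕ 0) ⊕ v) = max(0, 0.90 + 1.00 − 1) = max(0, 0.90) = 0.90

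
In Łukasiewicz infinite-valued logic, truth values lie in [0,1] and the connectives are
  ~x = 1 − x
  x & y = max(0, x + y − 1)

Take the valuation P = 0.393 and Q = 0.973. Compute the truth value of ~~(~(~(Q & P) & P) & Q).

0.946

Q & P = max(0, 0.973 + 0.393 − 1) = max(0, 0.366) = 0.366
~(Q & P) = 1 − 0.366 = 0.634
~(Q & P) & P = max(0, 0.634 + 0.393 − 1) = max(0, 0.027) = 0.027
~(~(Q & P) & P) = 1 − 0.027 = 0.973
~(~(Q & P) & P) & Q = max(0, 0.973 + 0.973 − 1) = max(0, 0.946) = 0.946
~(~(~(Q & P) & P) & Q) = 1 − 0.946 = 0.054
~~(~(~(Q & P) & P) & Q) = 1 − 0.054 = 0.946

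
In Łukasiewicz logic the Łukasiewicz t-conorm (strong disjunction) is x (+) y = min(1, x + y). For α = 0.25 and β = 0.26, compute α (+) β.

0.51

α (+) β = min(1, 0.25 + 0.26) = min(1, 0.51) = 0.51
For comparison, the Gödel t-conorm max(x, y) would give 0.26.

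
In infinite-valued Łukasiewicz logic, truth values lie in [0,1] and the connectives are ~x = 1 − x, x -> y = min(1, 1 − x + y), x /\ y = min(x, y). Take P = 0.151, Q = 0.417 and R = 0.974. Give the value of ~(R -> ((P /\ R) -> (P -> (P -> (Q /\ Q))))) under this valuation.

P /\ R = min(0.151, 0.974) = 0.151
Q /\ Q = min(0.417, 0.417) = 0.417
P -> (Q /\ Q) = min(1, 1 − 0.151 + 0.417) = min(1, 1.266) = 1.000
P -> (P -> (Q /\ Q)) = min(1, 1 − 0.151 + 1.000) = min(1, 1.849) = 1.000
(P /\ R) -> (P -> (P -> (Q /\ Q))) = min(1, 1 − 0.151 + 1.000) = min(1, 1.849) = 1.000
R -> ((P /\ R) -> (P -> (P -> (Q /\ Q)))) = min(1, 1 − 0.974 + 1.000) = min(1, 1.026) = 1.000
~(R -> ((P /\ R) -> (P -> (P -> (Q /\ Q))))) = 1 − 1.000 = 0.000

0.000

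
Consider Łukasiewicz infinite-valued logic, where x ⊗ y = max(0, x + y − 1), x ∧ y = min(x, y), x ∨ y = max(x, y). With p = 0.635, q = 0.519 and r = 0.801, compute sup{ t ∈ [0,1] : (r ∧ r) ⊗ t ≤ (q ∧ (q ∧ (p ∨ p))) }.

r ∧ r = min(0.801, 0.801) = 0.801
So the left factor is r ∧ r = 0.801.
p ∨ p = max(0.635, 0.635) = 0.635
q ∧ (p ∨ p) = min(0.519, 0.635) = 0.519
q ∧ (q ∧ (p ∨ p)) = min(0.519, 0.519) = 0.519
So the right-hand bound is q ∧ (q ∧ (p ∨ p)) = 0.519.
The residuum of the Łukasiewicz t-norm gives the supremum: min(1, 1 − 0.801 + 0.519).
1 − 0.801 + 0.519 = 0.718, so t = min(1, 0.718) = 0.718.
Check: 0.801 ⊗ 0.718 = max(0, 0.519) = 0.519 ≤ 0.519.

0.718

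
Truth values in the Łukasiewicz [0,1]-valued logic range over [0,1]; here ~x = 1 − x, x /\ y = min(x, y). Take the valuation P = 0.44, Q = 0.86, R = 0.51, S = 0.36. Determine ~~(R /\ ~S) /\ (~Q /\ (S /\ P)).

0.14

~S = 1 − 0.36 = 0.64
R /\ ~S = min(0.51, 0.64) = 0.51
~(R /\ ~S) = 1 − 0.51 = 0.49
~~(R /\ ~S) = 1 − 0.49 = 0.51
~Q = 1 − 0.86 = 0.14
S /\ P = min(0.36, 0.44) = 0.36
~Q /\ (S /\ P) = min(0.14, 0.36) = 0.14
~~(R /\ ~S) /\ (~Q /\ (S /\ P)) = min(0.51, 0.14) = 0.14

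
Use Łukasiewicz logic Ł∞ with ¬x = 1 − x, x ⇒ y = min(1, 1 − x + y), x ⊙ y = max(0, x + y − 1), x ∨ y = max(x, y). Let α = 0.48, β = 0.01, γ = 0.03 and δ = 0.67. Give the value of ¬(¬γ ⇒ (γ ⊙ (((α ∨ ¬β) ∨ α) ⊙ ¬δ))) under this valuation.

0.97

¬γ = 1 − 0.03 = 0.97
¬β = 1 − 0.01 = 0.99
α ∨ ¬β = max(0.48, 0.99) = 0.99
(α ∨ ¬β) ∨ α = max(0.99, 0.48) = 0.99
¬δ = 1 − 0.67 = 0.33
((α ∨ ¬β) ∨ α) ⊙ ¬δ = max(0, 0.99 + 0.33 − 1) = max(0, 0.32) = 0.32
γ ⊙ (((α ∨ ¬β) ∨ α) ⊙ ¬δ) = max(0, 0.03 + 0.32 − 1) = max(0, -0.65) = 0.00
¬γ ⇒ (γ ⊙ (((α ∨ ¬β) ∨ α) ⊙ ¬δ)) = min(1, 1 − 0.97 + 0.00) = min(1, 0.03) = 0.03
¬(¬γ ⇒ (γ ⊙ (((α ∨ ¬β) ∨ α) ⊙ ¬δ))) = 1 − 0.03 = 0.97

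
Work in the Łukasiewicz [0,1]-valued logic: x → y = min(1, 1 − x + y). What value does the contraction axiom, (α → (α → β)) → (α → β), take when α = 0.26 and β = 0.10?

0.84

α → β = min(1, 1 − 0.26 + 0.10) = min(1, 0.84) = 0.84
α → (α → β) = min(1, 1 − 0.26 + 0.84) = min(1, 1.58) = 1.00
(α → (α → β)) → (α → β) = min(1, 1 − 1.00 + 0.84) = min(1, 0.84) = 0.84
(The value 0.84 < 1 shows this instance is not satisfied; fails in Ł∞ (the t-norm is not idempotent).)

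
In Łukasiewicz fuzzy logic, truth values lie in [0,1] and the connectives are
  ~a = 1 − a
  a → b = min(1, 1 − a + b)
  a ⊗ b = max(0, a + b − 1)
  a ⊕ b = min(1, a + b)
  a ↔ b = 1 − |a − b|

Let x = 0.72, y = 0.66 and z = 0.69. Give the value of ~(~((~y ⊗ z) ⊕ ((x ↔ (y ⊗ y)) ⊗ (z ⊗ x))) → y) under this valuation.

0.30

~y = 1 − 0.66 = 0.34
~y ⊗ z = max(0, 0.34 + 0.69 − 1) = max(0, 0.03) = 0.03
y ⊗ y = max(0, 0.66 + 0.66 − 1) = max(0, 0.32) = 0.32
x ↔ (y ⊗ y) = 1 − |0.72 − 0.32| = 1 − 0.40 = 0.60
z ⊗ x = max(0, 0.69 + 0.72 − 1) = max(0, 0.41) = 0.41
(x ↔ (y ⊗ y)) ⊗ (z ⊗ x) = max(0, 0.60 + 0.41 − 1) = max(0, 0.01) = 0.01
(~y ⊗ z) ⊕ ((x ↔ (y ⊗ y)) ⊗ (z ⊗ x)) = min(1, 0.03 + 0.01) = min(1, 0.04) = 0.04
~((~y ⊗ z) ⊕ ((x ↔ (y ⊗ y)) ⊗ (z ⊗ x))) = 1 − 0.04 = 0.96
~((~y ⊗ z) ⊕ ((x ↔ (y ⊗ y)) ⊗ (z ⊗ x))) → y = min(1, 1 − 0.96 + 0.66) = min(1, 0.70) = 0.70
~(~((~y ⊗ z) ⊕ ((x ↔ (y ⊗ y)) ⊗ (z ⊗ x))) → y) = 1 − 0.70 = 0.30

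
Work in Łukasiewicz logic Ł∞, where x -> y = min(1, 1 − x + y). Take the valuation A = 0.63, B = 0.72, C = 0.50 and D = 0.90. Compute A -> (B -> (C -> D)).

1.00

C -> D = min(1, 1 − 0.50 + 0.90) = min(1, 1.40) = 1.00
B -> (C -> D) = min(1, 1 − 0.72 + 1.00) = min(1, 1.28) = 1.00
A -> (B -> (C -> D)) = min(1, 1 − 0.63 + 1.00) = min(1, 1.37) = 1.00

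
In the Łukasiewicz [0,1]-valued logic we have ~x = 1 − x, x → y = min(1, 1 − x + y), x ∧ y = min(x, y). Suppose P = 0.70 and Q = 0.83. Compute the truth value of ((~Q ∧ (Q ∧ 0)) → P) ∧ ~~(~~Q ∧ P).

~Q = 1 − 0.83 = 0.17
Q ∧ 0 = min(0.83, 0.00) = 0.00
~Q ∧ (Q ∧ 0) = min(0.17, 0.00) = 0.00
(~Q ∧ (Q ∧ 0)) → P = min(1, 1 − 0.00 + 0.70) = min(1, 1.70) = 1.00
~~Q = 1 − 0.17 = 0.83
~~Q ∧ P = min(0.83, 0.70) = 0.70
~(~~Q ∧ P) = 1 − 0.70 = 0.30
~~(~~Q ∧ P) = 1 − 0.30 = 0.70
((~Q ∧ (Q ∧ 0)) → P) ∧ ~~(~~Q ∧ P) = min(1.00, 0.70) = 0.70

0.70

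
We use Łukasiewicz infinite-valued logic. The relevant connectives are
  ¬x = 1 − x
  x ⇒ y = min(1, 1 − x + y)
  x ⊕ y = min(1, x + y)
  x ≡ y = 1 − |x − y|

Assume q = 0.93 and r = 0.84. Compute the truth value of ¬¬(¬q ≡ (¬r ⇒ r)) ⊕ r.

0.91

¬q = 1 − 0.93 = 0.07
¬r = 1 − 0.84 = 0.16
¬r ⇒ r = min(1, 1 − 0.16 + 0.84) = min(1, 1.68) = 1.00
¬q ≡ (¬r ⇒ r) = 1 − |0.07 − 1.00| = 1 − 0.93 = 0.07
¬(¬q ≡ (¬r ⇒ r)) = 1 − 0.07 = 0.93
¬¬(¬q ≡ (¬r ⇒ r)) = 1 − 0.93 = 0.07
¬¬(¬q ≡ (¬r ⇒ r)) ⊕ r = min(1, 0.07 + 0.84) = min(1, 0.91) = 0.91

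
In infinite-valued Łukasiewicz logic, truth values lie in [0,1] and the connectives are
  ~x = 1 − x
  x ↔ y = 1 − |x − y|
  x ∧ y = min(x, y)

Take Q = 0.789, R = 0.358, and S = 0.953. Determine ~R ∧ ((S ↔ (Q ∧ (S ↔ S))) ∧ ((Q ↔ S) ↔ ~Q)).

~R = 1 − 0.358 = 0.642
S ↔ S = 1 − |0.953 − 0.953| = 1 − 0.000 = 1.000
Q ∧ (S ↔ S) = min(0.789, 1.000) = 0.789
S ↔ (Q ∧ (S ↔ S)) = 1 − |0.953 − 0.789| = 1 − 0.164 = 0.836
Q ↔ S = 1 − |0.789 − 0.953| = 1 − 0.164 = 0.836
~Q = 1 − 0.789 = 0.211
(Q ↔ S) ↔ ~Q = 1 − |0.836 − 0.211| = 1 − 0.625 = 0.375
(S ↔ (Q ∧ (S ↔ S))) ∧ ((Q ↔ S) ↔ ~Q) = min(0.836, 0.375) = 0.375
~R ∧ ((S ↔ (Q ∧ (S ↔ S))) ∧ ((Q ↔ S) ↔ ~Q)) = min(0.642, 0.375) = 0.375

0.375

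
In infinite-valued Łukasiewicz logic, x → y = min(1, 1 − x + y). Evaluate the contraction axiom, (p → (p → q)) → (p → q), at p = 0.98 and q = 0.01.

0.98

p → q = min(1, 1 − 0.98 + 0.01) = min(1, 0.03) = 0.03
p → (p → q) = min(1, 1 − 0.98 + 0.03) = min(1, 0.05) = 0.05
(p → (p → q)) → (p → q) = min(1, 1 − 0.05 + 0.03) = min(1, 0.98) = 0.98
(The value 0.98 < 1 shows this instance is not satisfied; fails in Ł∞ (the t-norm is not idempotent).)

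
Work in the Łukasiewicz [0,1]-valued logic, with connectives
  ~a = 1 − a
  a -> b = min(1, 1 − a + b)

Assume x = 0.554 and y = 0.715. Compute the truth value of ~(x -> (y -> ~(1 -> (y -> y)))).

y -> y = min(1, 1 − 0.715 + 0.715) = min(1, 1.000) = 1.000
1 -> (y -> y) = min(1, 1 − 1.000 + 1.000) = min(1, 1.000) = 1.000
~(1 -> (y -> y)) = 1 − 1.000 = 0.000
y -> ~(1 -> (y -> y)) = min(1, 1 − 0.715 + 0.000) = min(1, 0.285) = 0.285
x -> (y -> ~(1 -> (y -> y))) = min(1, 1 − 0.554 + 0.285) = min(1, 0.731) = 0.731
~(x -> (y -> ~(1 -> (y -> y)))) = 1 − 0.731 = 0.269

0.269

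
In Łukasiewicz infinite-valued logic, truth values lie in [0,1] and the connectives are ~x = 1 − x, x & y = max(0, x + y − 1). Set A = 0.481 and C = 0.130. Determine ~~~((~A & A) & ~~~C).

~A = 1 − 0.481 = 0.519
~A & A = max(0, 0.519 + 0.481 − 1) = max(0, 0.000) = 0.000
~C = 1 − 0.130 = 0.870
~~C = 1 − 0.870 = 0.130
~~~C = 1 − 0.130 = 0.870
(~A & A) & ~~~C = max(0, 0.000 + 0.870 − 1) = max(0, -0.130) = 0.000
~((~A & A) & ~~~C) = 1 − 0.000 = 1.000
~~((~A & A) & ~~~C) = 1 − 1.000 = 0.000
~~~((~A & A) & ~~~C) = 1 − 0.000 = 1.000

1.000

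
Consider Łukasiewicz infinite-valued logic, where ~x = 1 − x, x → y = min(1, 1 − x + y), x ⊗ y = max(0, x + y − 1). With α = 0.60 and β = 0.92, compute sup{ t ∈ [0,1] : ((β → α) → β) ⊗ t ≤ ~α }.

β → α = min(1, 1 − 0.92 + 0.60) = min(1, 0.68) = 0.68
(β → α) → β = min(1, 1 − 0.68 + 0.92) = min(1, 1.24) = 1.00
So the left factor is (β → α) → β = 1.00.
~α = 1 − 0.60 = 0.40
So the right-hand bound is ~α = 0.40.
The residuum of the Łukasiewicz t-norm gives the supremum: min(1, 1 − 1.00 + 0.40).
1 − 1.00 + 0.40 = 0.40, so t = min(1, 0.40) = 0.40.
Check: 1.00 ⊗ 0.40 = max(0, 0.40) = 0.40 ≤ 0.40.

0.40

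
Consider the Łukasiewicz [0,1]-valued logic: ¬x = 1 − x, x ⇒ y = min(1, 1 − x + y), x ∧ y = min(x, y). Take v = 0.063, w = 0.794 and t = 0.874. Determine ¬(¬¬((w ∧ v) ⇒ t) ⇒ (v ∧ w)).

0.937

w ∧ v = min(0.794, 0.063) = 0.063
(w ∧ v) ⇒ t = min(1, 1 − 0.063 + 0.874) = min(1, 1.811) = 1.000
¬((w ∧ v) ⇒ t) = 1 − 1.000 = 0.000
¬¬((w ∧ v) ⇒ t) = 1 − 0.000 = 1.000
v ∧ w = min(0.063, 0.794) = 0.063
¬¬((w ∧ v) ⇒ t) ⇒ (v ∧ w) = min(1, 1 − 1.000 + 0.063) = min(1, 0.063) = 0.063
¬(¬¬((w ∧ v) ⇒ t) ⇒ (v ∧ w)) = 1 − 0.063 = 0.937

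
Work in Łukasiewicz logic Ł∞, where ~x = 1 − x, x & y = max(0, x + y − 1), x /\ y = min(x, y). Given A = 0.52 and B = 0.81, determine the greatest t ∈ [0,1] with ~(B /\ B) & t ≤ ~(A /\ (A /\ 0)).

B /\ B = min(0.81, 0.81) = 0.81
~(B /\ B) = 1 − 0.81 = 0.19
So the left factor is ~(B /\ B) = 0.19.
A /\ 0 = min(0.52, 0.00) = 0.00
A /\ (A /\ 0) = min(0.52, 0.00) = 0.00
~(A /\ (A /\ 0)) = 1 − 0.00 = 1.00
So the right-hand bound is ~(A /\ (A /\ 0)) = 1.00.
The residuum of the Łukasiewicz t-norm gives the supremum: min(1, 1 − 0.19 + 1.00).
1 − 0.19 + 1.00 = 1.81, so t = min(1, 1.81) = 1.00.
Check: 0.19 & 1.00 = max(0, 0.19) = 0.19 ≤ 1.00.

1.00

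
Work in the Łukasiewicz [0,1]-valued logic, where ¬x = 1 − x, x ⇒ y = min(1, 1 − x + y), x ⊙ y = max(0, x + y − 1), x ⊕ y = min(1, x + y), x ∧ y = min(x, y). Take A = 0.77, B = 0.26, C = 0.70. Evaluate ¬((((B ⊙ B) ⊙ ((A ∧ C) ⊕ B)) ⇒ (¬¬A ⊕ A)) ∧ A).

0.23

B ⊙ B = max(0, 0.26 + 0.26 − 1) = max(0, -0.48) = 0.00
A ∧ C = min(0.77, 0.70) = 0.70
(A ∧ C) ⊕ B = min(1, 0.70 + 0.26) = min(1, 0.96) = 0.96
(B ⊙ B) ⊙ ((A ∧ C) ⊕ B) = max(0, 0.00 + 0.96 − 1) = max(0, -0.04) = 0.00
¬A = 1 − 0.77 = 0.23
¬¬A = 1 − 0.23 = 0.77
¬¬A ⊕ A = min(1, 0.77 + 0.77) = min(1, 1.54) = 1.00
((B ⊙ B) ⊙ ((A ∧ C) ⊕ B)) ⇒ (¬¬A ⊕ A) = min(1, 1 − 0.00 + 1.00) = min(1, 2.00) = 1.00
(((B ⊙ B) ⊙ ((A ∧ C) ⊕ B)) ⇒ (¬¬A ⊕ A)) ∧ A = min(1.00, 0.77) = 0.77
¬((((B ⊙ B) ⊙ ((A ∧ C) ⊕ B)) ⇒ (¬¬A ⊕ A)) ∧ A) = 1 − 0.77 = 0.23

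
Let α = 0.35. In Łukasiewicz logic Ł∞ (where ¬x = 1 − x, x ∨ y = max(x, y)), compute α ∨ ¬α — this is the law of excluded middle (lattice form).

0.65

¬α = 1 − 0.35 = 0.65
α ∨ ¬α = max(0.35, 0.65) = 0.65
(The value 0.65 < 1 shows this instance is not satisfied; not a Ł∞-tautology — its value is max(a, 1−a).)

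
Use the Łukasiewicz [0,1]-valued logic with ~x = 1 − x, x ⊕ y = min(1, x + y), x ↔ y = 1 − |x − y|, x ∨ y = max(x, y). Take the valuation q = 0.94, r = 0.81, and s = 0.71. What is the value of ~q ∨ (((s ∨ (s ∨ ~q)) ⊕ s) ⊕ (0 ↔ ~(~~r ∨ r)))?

1.00

~q = 1 − 0.94 = 0.06
s ∨ ~q = max(0.71, 0.06) = 0.71
s ∨ (s ∨ ~q) = max(0.71, 0.71) = 0.71
(s ∨ (s ∨ ~q)) ⊕ s = min(1, 0.71 + 0.71) = min(1, 1.42) = 1.00
~r = 1 − 0.81 = 0.19
~~r = 1 − 0.19 = 0.81
~~r ∨ r = max(0.81, 0.81) = 0.81
~(~~r ∨ r) = 1 − 0.81 = 0.19
0 ↔ ~(~~r ∨ r) = 1 − |0.00 − 0.19| = 1 − 0.19 = 0.81
((s ∨ (s ∨ ~q)) ⊕ s) ⊕ (0 ↔ ~(~~r ∨ r)) = min(1, 1.00 + 0.81) = min(1, 1.81) = 1.00
~q ∨ (((s ∨ (s ∨ ~q)) ⊕ s) ⊕ (0 ↔ ~(~~r ∨ r))) = max(0.06, 1.00) = 1.00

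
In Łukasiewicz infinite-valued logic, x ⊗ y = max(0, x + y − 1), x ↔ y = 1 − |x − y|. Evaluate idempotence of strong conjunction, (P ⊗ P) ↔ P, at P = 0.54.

0.54

P ⊗ P = max(0, 0.54 + 0.54 − 1) = max(0, 0.08) = 0.08
(P ⊗ P) ↔ P = 1 − |0.08 − 0.54| = 1 − 0.46 = 0.54
(The value 0.54 < 1 shows this instance is not satisfied; fails in Ł∞ since a ⊗ a = max(0, 2a−1) ≠ a in general.)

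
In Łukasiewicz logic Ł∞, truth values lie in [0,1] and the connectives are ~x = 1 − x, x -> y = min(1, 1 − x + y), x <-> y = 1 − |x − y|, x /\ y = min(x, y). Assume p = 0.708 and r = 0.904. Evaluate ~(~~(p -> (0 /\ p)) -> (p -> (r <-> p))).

0 /\ p = min(0.000, 0.708) = 0.000
p -> (0 /\ p) = min(1, 1 − 0.708 + 0.000) = min(1, 0.292) = 0.292
~(p -> (0 /\ p)) = 1 − 0.292 = 0.708
~~(p -> (0 /\ p)) = 1 − 0.708 = 0.292
r <-> p = 1 − |0.904 − 0.708| = 1 − 0.196 = 0.804
p -> (r <-> p) = min(1, 1 − 0.708 + 0.804) = min(1, 1.096) = 1.000
~~(p -> (0 /\ p)) -> (p -> (r <-> p)) = min(1, 1 − 0.292 + 1.000) = min(1, 1.708) = 1.000
~(~~(p -> (0 /\ p)) -> (p -> (r <-> p))) = 1 − 1.000 = 0.000

0.000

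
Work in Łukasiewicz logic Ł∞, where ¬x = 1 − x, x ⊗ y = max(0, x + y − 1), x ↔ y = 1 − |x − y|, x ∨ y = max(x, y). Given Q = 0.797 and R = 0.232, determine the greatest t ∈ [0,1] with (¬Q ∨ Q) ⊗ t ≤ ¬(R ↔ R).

¬Q = 1 − 0.797 = 0.203
¬Q ∨ Q = max(0.203, 0.797) = 0.797
So the left factor is ¬Q ∨ Q = 0.797.
R ↔ R = 1 − |0.232 − 0.232| = 1 − 0.000 = 1.000
¬(R ↔ R) = 1 − 1.000 = 0.000
So the right-hand bound is ¬(R ↔ R) = 0.000.
The residuum of the Łukasiewicz t-norm gives the supremum: min(1, 1 − 0.797 + 0.000).
1 − 0.797 + 0.000 = 0.203, so t = min(1, 0.203) = 0.203.
Check: 0.797 ⊗ 0.203 = max(0, 0.000) = 0.000 ≤ 0.000.

0.203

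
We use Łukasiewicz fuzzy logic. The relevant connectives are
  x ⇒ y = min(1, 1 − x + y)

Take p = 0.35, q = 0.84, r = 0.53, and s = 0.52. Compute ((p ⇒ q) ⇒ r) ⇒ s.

0.99

p ⇒ q = min(1, 1 − 0.35 + 0.84) = min(1, 1.49) = 1.00
(p ⇒ q) ⇒ r = min(1, 1 − 1.00 + 0.53) = min(1, 0.53) = 0.53
((p ⇒ q) ⇒ r) ⇒ s = min(1, 1 − 0.53 + 0.52) = min(1, 0.99) = 0.99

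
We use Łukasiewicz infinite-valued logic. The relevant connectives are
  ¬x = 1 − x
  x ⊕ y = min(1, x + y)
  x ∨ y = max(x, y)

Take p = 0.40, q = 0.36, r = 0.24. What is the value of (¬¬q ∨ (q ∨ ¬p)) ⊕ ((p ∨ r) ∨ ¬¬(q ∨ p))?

1.00

¬q = 1 − 0.36 = 0.64
¬¬q = 1 − 0.64 = 0.36
¬p = 1 − 0.40 = 0.60
q ∨ ¬p = max(0.36, 0.60) = 0.60
¬¬q ∨ (q ∨ ¬p) = max(0.36, 0.60) = 0.60
p ∨ r = max(0.40, 0.24) = 0.40
q ∨ p = max(0.36, 0.40) = 0.40
¬(q ∨ p) = 1 − 0.40 = 0.60
¬¬(q ∨ p) = 1 − 0.60 = 0.40
(p ∨ r) ∨ ¬¬(q ∨ p) = max(0.40, 0.40) = 0.40
(¬¬q ∨ (q ∨ ¬p)) ⊕ ((p ∨ r) ∨ ¬¬(q ∨ p)) = min(1, 0.60 + 0.40) = min(1, 1.00) = 1.00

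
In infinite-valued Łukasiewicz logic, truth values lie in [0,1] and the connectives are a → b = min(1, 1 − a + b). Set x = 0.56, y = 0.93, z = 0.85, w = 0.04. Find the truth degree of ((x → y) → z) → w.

0.19

x → y = min(1, 1 − 0.56 + 0.93) = min(1, 1.37) = 1.00
(x → y) → z = min(1, 1 − 1.00 + 0.85) = min(1, 0.85) = 0.85
((x → y) → z) → w = min(1, 1 − 0.85 + 0.04) = min(1, 0.19) = 0.19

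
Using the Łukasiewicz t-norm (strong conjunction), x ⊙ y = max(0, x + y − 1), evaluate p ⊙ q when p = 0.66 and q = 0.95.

0.61

p ⊙ q = max(0, 0.66 + 0.95 − 1) = max(0, 0.61) = 0.61
For comparison, the Gödel (minimum) t-norm min(x, y) would give 0.66.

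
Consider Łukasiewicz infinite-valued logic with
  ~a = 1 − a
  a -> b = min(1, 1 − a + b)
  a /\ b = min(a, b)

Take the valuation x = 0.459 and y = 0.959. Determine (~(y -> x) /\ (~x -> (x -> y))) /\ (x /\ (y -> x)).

0.459

y -> x = min(1, 1 − 0.959 + 0.459) = min(1, 0.500) = 0.500
~(y -> x) = 1 − 0.500 = 0.500
~x = 1 − 0.459 = 0.541
x -> y = min(1, 1 − 0.459 + 0.959) = min(1, 1.500) = 1.000
~x -> (x -> y) = min(1, 1 − 0.541 + 1.000) = min(1, 1.459) = 1.000
~(y -> x) /\ (~x -> (x -> y)) = min(0.500, 1.000) = 0.500
x /\ (y -> x) = min(0.459, 0.500) = 0.459
(~(y -> x) /\ (~x -> (x -> y))) /\ (x /\ (y -> x)) = min(0.500, 0.459) = 0.459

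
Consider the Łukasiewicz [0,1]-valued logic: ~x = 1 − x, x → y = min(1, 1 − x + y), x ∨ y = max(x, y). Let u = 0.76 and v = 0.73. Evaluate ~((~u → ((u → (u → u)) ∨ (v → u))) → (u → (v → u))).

0.00

~u = 1 − 0.76 = 0.24
u → u = min(1, 1 − 0.76 + 0.76) = min(1, 1.00) = 1.00
u → (u → u) = min(1, 1 − 0.76 + 1.00) = min(1, 1.24) = 1.00
v → u = min(1, 1 − 0.73 + 0.76) = min(1, 1.03) = 1.00
(u → (u → u)) ∨ (v → u) = max(1.00, 1.00) = 1.00
~u → ((u → (u → u)) ∨ (v → u)) = min(1, 1 − 0.24 + 1.00) = min(1, 1.76) = 1.00
u → (v → u) = min(1, 1 − 0.76 + 1.00) = min(1, 1.24) = 1.00
(~u → ((u → (u → u)) ∨ (v → u))) → (u → (v → u)) = min(1, 1 − 1.00 + 1.00) = min(1, 1.00) = 1.00
~((~u → ((u → (u → u)) ∨ (v → u))) → (u → (v → u))) = 1 − 1.00 = 0.00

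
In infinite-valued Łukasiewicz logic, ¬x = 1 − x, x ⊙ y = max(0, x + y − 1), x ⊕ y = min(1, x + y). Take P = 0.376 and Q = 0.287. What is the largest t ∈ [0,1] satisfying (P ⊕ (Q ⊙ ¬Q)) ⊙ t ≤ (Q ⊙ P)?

0.624

¬Q = 1 − 0.287 = 0.713
Q ⊙ ¬Q = max(0, 0.287 + 0.713 − 1) = max(0, 0.000) = 0.000
P ⊕ (Q ⊙ ¬Q) = min(1, 0.376 + 0.000) = min(1, 0.376) = 0.376
So the left factor is P ⊕ (Q ⊙ ¬Q) = 0.376.
Q ⊙ P = max(0, 0.287 + 0.376 − 1) = max(0, -0.337) = 0.000
So the right-hand bound is Q ⊙ P = 0.000.
The residuum of the Łukasiewicz t-norm gives the supremum: min(1, 1 − 0.376 + 0.000).
1 − 0.376 + 0.000 = 0.624, so t = min(1, 0.624) = 0.624.
Check: 0.376 ⊙ 0.624 = max(0, 0.000) = 0.000 ≤ 0.000.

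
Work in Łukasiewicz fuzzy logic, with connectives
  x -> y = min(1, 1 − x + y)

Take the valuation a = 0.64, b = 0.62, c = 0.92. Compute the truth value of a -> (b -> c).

b -> c = min(1, 1 − 0.62 + 0.92) = min(1, 1.30) = 1.00
a -> (b -> c) = min(1, 1 − 0.64 + 1.00) = min(1, 1.36) = 1.00

1.00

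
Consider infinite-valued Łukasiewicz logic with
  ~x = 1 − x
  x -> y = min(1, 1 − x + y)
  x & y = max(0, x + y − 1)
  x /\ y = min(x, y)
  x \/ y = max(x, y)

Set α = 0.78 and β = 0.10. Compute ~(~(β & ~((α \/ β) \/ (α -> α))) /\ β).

0.90

α \/ β = max(0.78, 0.10) = 0.78
α -> α = min(1, 1 − 0.78 + 0.78) = min(1, 1.00) = 1.00
(α \/ β) \/ (α -> α) = max(0.78, 1.00) = 1.00
~((α \/ β) \/ (α -> α)) = 1 − 1.00 = 0.00
β & ~((α \/ β) \/ (α -> α)) = max(0, 0.10 + 0.00 − 1) = max(0, -0.90) = 0.00
~(β & ~((α \/ β) \/ (α -> α))) = 1 − 0.00 = 1.00
~(β & ~((α \/ β) \/ (α -> α))) /\ β = min(1.00, 0.10) = 0.10
~(~(β & ~((α \/ β) \/ (α -> α))) /\ β) = 1 − 0.10 = 0.90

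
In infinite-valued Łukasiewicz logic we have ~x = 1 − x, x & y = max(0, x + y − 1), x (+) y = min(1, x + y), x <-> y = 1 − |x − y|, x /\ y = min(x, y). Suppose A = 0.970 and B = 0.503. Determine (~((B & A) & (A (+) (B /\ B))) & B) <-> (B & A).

B & A = max(0, 0.503 + 0.970 − 1) = max(0, 0.473) = 0.473
B /\ B = min(0.503, 0.503) = 0.503
A (+) (B /\ B) = min(1, 0.970 + 0.503) = min(1, 1.473) = 1.000
(B & A) & (A (+) (B /\ B)) = max(0, 0.473 + 1.000 − 1) = max(0, 0.473) = 0.473
~((B & A) & (A (+) (B /\ B))) = 1 − 0.473 = 0.527
~((B & A) & (A (+) (B /\ B))) & B = max(0, 0.527 + 0.503 − 1) = max(0, 0.030) = 0.030
(~((B & A) & (A (+) (B /\ B))) & B) <-> (B & A) = 1 − |0.030 − 0.473| = 1 − 0.443 = 0.557

0.557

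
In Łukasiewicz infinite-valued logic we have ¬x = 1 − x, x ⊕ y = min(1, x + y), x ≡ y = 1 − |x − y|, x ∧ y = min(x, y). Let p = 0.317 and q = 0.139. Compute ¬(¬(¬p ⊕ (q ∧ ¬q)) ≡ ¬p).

¬p = 1 − 0.317 = 0.683
¬q = 1 − 0.139 = 0.861
q ∧ ¬q = min(0.139, 0.861) = 0.139
¬p ⊕ (q ∧ ¬q) = min(1, 0.683 + 0.139) = min(1, 0.822) = 0.822
¬(¬p ⊕ (q ∧ ¬q)) = 1 − 0.822 = 0.178
¬(¬p ⊕ (q ∧ ¬q)) ≡ ¬p = 1 − |0.178 − 0.683| = 1 − 0.505 = 0.495
¬(¬(¬p ⊕ (q ∧ ¬q)) ≡ ¬p) = 1 − 0.495 = 0.505

0.505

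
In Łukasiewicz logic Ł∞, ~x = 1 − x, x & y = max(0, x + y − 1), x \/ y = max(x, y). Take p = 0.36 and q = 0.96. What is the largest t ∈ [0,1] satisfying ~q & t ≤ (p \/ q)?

~q = 1 − 0.96 = 0.04
So the left factor is ~q = 0.04.
p \/ q = max(0.36, 0.96) = 0.96
So the right-hand bound is p \/ q = 0.96.
The residuum of the Łukasiewicz t-norm gives the supremum: min(1, 1 − 0.04 + 0.96).
1 − 0.04 + 0.96 = 1.92, so t = min(1, 1.92) = 1.00.
Check: 0.04 & 1.00 = max(0, 0.04) = 0.04 ≤ 0.96.

1.00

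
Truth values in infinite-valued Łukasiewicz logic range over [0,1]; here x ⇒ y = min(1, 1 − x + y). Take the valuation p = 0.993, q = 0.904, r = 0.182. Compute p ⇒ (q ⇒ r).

q ⇒ r = min(1, 1 − 0.904 + 0.182) = min(1, 0.278) = 0.278
p ⇒ (q ⇒ r) = min(1, 1 − 0.993 + 0.278) = min(1, 0.285) = 0.285

0.285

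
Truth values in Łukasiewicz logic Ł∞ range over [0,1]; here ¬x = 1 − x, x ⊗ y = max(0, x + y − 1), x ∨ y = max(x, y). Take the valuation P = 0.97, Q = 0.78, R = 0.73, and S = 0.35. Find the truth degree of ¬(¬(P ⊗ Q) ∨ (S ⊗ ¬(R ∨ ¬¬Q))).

0.75

P ⊗ Q = max(0, 0.97 + 0.78 − 1) = max(0, 0.75) = 0.75
¬(P ⊗ Q) = 1 − 0.75 = 0.25
¬Q = 1 − 0.78 = 0.22
¬¬Q = 1 − 0.22 = 0.78
R ∨ ¬¬Q = max(0.73, 0.78) = 0.78
¬(R ∨ ¬¬Q) = 1 − 0.78 = 0.22
S ⊗ ¬(R ∨ ¬¬Q) = max(0, 0.35 + 0.22 − 1) = max(0, -0.43) = 0.00
¬(P ⊗ Q) ∨ (S ⊗ ¬(R ∨ ¬¬Q)) = max(0.25, 0.00) = 0.25
¬(¬(P ⊗ Q) ∨ (S ⊗ ¬(R ∨ ¬¬Q))) = 1 − 0.25 = 0.75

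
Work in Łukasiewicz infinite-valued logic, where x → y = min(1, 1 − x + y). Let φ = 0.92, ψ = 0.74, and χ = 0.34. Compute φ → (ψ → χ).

0.68

ψ → χ = min(1, 1 − 0.74 + 0.34) = min(1, 0.60) = 0.60
φ → (ψ → χ) = min(1, 1 − 0.92 + 0.60) = min(1, 0.68) = 0.68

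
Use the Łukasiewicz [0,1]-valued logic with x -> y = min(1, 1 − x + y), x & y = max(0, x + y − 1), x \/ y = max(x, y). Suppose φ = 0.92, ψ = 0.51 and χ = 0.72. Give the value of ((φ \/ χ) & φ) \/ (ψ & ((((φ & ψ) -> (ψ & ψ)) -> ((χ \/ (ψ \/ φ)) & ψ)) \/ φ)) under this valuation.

φ \/ χ = max(0.92, 0.72) = 0.92
(φ \/ χ) & φ = max(0, 0.92 + 0.92 − 1) = max(0, 0.84) = 0.84
φ & ψ = max(0, 0.92 + 0.51 − 1) = max(0, 0.43) = 0.43
ψ & ψ = max(0, 0.51 + 0.51 − 1) = max(0, 0.02) = 0.02
(φ & ψ) -> (ψ & ψ) = min(1, 1 − 0.43 + 0.02) = min(1, 0.59) = 0.59
ψ \/ φ = max(0.51, 0.92) = 0.92
χ \/ (ψ \/ φ) = max(0.72, 0.92) = 0.92
(χ \/ (ψ \/ φ)) & ψ = max(0, 0.92 + 0.51 − 1) = max(0, 0.43) = 0.43
((φ & ψ) -> (ψ & ψ)) -> ((χ \/ (ψ \/ φ)) & ψ) = min(1, 1 − 0.59 + 0.43) = min(1, 0.84) = 0.84
(((φ & ψ) -> (ψ & ψ)) -> ((χ \/ (ψ \/ φ)) & ψ)) \/ φ = max(0.84, 0.92) = 0.92
ψ & ((((φ & ψ) -> (ψ & ψ)) -> ((χ \/ (ψ \/ φ)) & ψ)) \/ φ) = max(0, 0.51 + 0.92 − 1) = max(0, 0.43) = 0.43
((φ \/ χ) & φ) \/ (ψ & ((((φ & ψ) -> (ψ & ψ)) -> ((χ \/ (ψ \/ φ)) & ψ)) \/ φ)) = max(0.84, 0.43) = 0.84

0.84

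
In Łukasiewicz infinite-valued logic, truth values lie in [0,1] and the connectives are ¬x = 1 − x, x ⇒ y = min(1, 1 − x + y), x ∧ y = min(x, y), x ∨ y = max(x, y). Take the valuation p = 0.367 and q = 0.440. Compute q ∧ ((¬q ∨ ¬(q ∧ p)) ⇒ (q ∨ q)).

0.440

¬q = 1 − 0.440 = 0.560
q ∧ p = min(0.440, 0.367) = 0.367
¬(q ∧ p) = 1 − 0.367 = 0.633
¬q ∨ ¬(q ∧ p) = max(0.560, 0.633) = 0.633
q ∨ q = max(0.440, 0.440) = 0.440
(¬q ∨ ¬(q ∧ p)) ⇒ (q ∨ q) = min(1, 1 − 0.633 + 0.440) = min(1, 0.807) = 0.807
q ∧ ((¬q ∨ ¬(q ∧ p)) ⇒ (q ∨ q)) = min(0.440, 0.807) = 0.440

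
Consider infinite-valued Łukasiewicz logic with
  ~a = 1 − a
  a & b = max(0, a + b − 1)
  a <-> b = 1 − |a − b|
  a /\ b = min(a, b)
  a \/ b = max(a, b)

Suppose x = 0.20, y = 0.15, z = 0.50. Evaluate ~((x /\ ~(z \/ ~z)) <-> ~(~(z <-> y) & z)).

~z = 1 − 0.50 = 0.50
z \/ ~z = max(0.50, 0.50) = 0.50
~(z \/ ~z) = 1 − 0.50 = 0.50
x /\ ~(z \/ ~z) = min(0.20, 0.50) = 0.20
z <-> y = 1 − |0.50 − 0.15| = 1 − 0.35 = 0.65
~(z <-> y) = 1 − 0.65 = 0.35
~(z <-> y) & z = max(0, 0.35 + 0.50 − 1) = max(0, -0.15) = 0.00
~(~(z <-> y) & z) = 1 − 0.00 = 1.00
(x /\ ~(z \/ ~z)) <-> ~(~(z <-> y) & z) = 1 − |0.20 − 1.00| = 1 − 0.80 = 0.20
~((x /\ ~(z \/ ~z)) <-> ~(~(z <-> y) & z)) = 1 − 0.20 = 0.80

0.80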